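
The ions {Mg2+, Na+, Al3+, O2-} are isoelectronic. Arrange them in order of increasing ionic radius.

Al3+ < Mg2+ < Na+ < O2-

All of these have 10 electrons, so size is governed by nuclear charge alone: the more protons, the stronger the pull on the same electron cloud, and the smaller the ion.
Nuclear charges: Al3+ (Z=13), Mg2+ (Z=12), Na+ (Z=11), O2- (Z=8).
Smallest to largest: Al3+ < Mg2+ < Na+ < O2-.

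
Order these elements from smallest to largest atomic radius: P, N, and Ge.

N < P < Ge

Across a period the added protons contract the valence shell; down a group each new principal shell makes the atom larger.
These span different periods and groups, so the two trends combine.
P > N: they share group 15; the group trend gives P the larger value.
Ge > P: relative to P, both the across-period and down-group shifts push Ge's atomic radius up.
Approximate values (pm): N 71, P 111, Ge 121.
So from smallest to largest: N < P < Ge.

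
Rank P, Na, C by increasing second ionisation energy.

P < C < Na

Consider each +1 ion: P⁺ still has 4 valence electrons; Na⁺ is the bare [Ne] core; C⁺ still has 3 valence electrons.
Pulling an electron out of a noble-gas core costs far more than removing a remaining valence electron, so Na sits at the high end of IE_2.
Valence configurations: P⁺ [Ne]3s²3p², C⁺ [He]2s²2p¹.
Approximate IE_2 values (kJ/mol): P 1907, Na 4562, C 2353.
So the second ionization energies run P < C < Na.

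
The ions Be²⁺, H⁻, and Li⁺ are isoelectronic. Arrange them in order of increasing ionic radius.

All of these have 2 electrons, so size is governed by nuclear charge alone: the more protons, the stronger the pull on the same electron cloud, and the smaller the ion.
Nuclear charges: Be²⁺ (Z=4), Li⁺ (Z=3), H⁻ (Z=1).
Smallest to largest: Be²⁺ < Li⁺ < H⁻.

Be²⁺ < Li⁺ < H⁻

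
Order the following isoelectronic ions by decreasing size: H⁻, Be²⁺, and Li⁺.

H⁻ > Li⁺ > Be²⁺

All of these have 2 electrons, so size is governed by nuclear charge alone: the more protons, the stronger the pull on the same electron cloud, and the smaller the ion.
Nuclear charges: Be²⁺ (Z=4), Li⁺ (Z=3), H⁻ (Z=1).
Largest to smallest: H⁻ > Li⁺ > Be²⁺.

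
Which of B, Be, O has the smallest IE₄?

After 3 electrons have been removed, what remains? B³⁺ is the bare [He] core; Be³⁺ is already 1 electron into the core; O³⁺ still has 3 valence electrons.
Core electrons are held far more tightly than valence electrons, so Be and B top the IE_4 order.
Approximate IE_4 values (kJ/mol): B 25026, Be 21007, O 7469.
So the fourth ionization energies run O < Be < B.

O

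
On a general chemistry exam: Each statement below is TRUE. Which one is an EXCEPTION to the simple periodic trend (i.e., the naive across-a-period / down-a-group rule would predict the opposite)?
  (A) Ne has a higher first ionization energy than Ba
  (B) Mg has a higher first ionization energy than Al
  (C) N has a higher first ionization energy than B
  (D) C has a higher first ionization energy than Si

The general trend: first ionization energy increases across a period and decreases down a group.
(A) Ne (period 2, group 18) vs Ba (period 6, group 2): the stated order agrees with the simple trend.
(B) Mg (period 3, group 2) vs Al (period 3, group 13): the stated order contradicts the simple trend.
(C) N (period 2, group 15) vs B (period 2, group 13): the stated order agrees with the simple trend.
(D) C (period 2, group 14) vs Si (period 3, group 14): the stated order agrees with the simple trend.
The exception is (B): Al's single 3p electron is easier to remove than one from Mg's filled 3s².

(B)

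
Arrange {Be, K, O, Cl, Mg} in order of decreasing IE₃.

The third ionization energy removes an electron from the +2 ion. For each element: Be²⁺ is the bare [He] core; K²⁺ is already 1 electron into the core; O²⁺ still has 4 valence electrons; Cl²⁺ still has 5 valence electrons; Mg²⁺ is the bare [Ne] core.
Usually core removal costs more than valence removal, but here the competition is close: a tightly held n=2 valence electron can cost more to remove than an n=3 core electron, so the actual values have to decide it.
Valence configurations: O²⁺ [He]2s²2p², Cl²⁺ [Ne]3s²3p³.
Tabulated IE_3 (kJ/mol): Be 14849, K 4420, O 5300, Cl 3822, Mg 7733.
Hence IE_3: Cl < K < O < Mg < Be.

Be > Mg > O > K > Cl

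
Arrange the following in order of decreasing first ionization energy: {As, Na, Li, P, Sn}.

P > As > Sn > Li > Na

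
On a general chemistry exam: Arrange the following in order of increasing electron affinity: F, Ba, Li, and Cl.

Li is in period 2, group 1; F is in period 2, group 17; Cl is in period 3, group 17; Ba is in period 6, group 2.
Adding an electron releases more energy for atoms nearer the top right (short of the noble gases).
These span different periods and groups, so the two trends combine.
Li > Ba: period and group pull opposite ways; the down-group shift dominates (60 vs 14 kJ/mol).
F > Li: F lies to the right of Li in period 2, so the across-period effect alone puts F higher.
Cl > F: this pair runs against the simple trend — see the exception note.
Note the exception: Cl has a higher electron affinity than F, contrary to the simple trend — F's small 2p subshell makes the incoming electron feel strong e⁻–e⁻ repulsion, so Cl actually releases more energy on gaining an electron.
Approximate values (kJ/mol): Li 60, F 328, Cl 349, Ba 14.
So from lowest to highest: Ba < Li < F < Cl.

Ba < Li < F < Cl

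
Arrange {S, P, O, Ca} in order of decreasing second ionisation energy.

O, S, P, Ca

Consider each +1 ion: S⁺ still has 5 valence electrons; P⁺ still has 4 valence electrons; O⁺ still has 5 valence electrons; Ca⁺ still has 1 valence electron.
All are still removing valence electrons, so compare the +1 ions as you would atoms: IE_2 generally rises across a period (higher Z_eff) and falls down a group (larger shell), subject to the usual subshell exceptions.
Valence configurations: S⁺ [Ne]3s²3p³, P⁺ [Ne]3s²3p², O⁺ [He]2s²2p³, Ca⁺ [Ar]4s¹.
Tabulated IE_2 (kJ/mol): S 2252, P 1907, O 3388, Ca 1145.
Hence IE_2: Ca < P < S < O.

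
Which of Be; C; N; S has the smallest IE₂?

IE_2 is the cost of taking one more electron from the +1 cation: Be⁺ still has 1 valence electron; C⁺ still has 3 valence electrons; N⁺ still has 4 valence electrons; S⁺ still has 5 valence electrons.
All are still removing valence electrons, so compare the +1 ions as you would atoms: IE_2 generally rises across a period (higher Z_eff) and falls down a group (larger shell), subject to the usual subshell exceptions.
Valence configurations: Be⁺ [He]2s¹, C⁺ [He]2s²2p¹, N⁺ [He]2s²2p², S⁺ [Ne]3s²3p³.
Tabulated IE_2 (kJ/mol): Be 1757, C 2353, N 2856, S 2252.
So the second ionization energies run Be < S < C < N.

Be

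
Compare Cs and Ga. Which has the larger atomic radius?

Ga is in period 4, group 13; Cs is in period 6, group 1.
Radius decreases left→right (rising Z_eff, same n) and increases top→bottom (higher n).
Neither a single period nor a single group — weigh both effects.
Cs > Ga: relative to Ga, both the across-period and down-group shifts push Cs's atomic radius up.
Approximate values (pm): Ga 124, Cs 232.
So Cs has the larger atomic radius (Cs > Ga).

Cs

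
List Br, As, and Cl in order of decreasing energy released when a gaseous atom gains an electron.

EA tends to increase across a period and decrease down a group, though the pattern is less regular than for IE or radius.
Here both period and group differ, so the two effects have to be weighed against each other.
Br > As: both are in period 4; the period trend gives Br the larger value.
Cl > Br: Cl sits above Br in group 17, so the down-group effect alone puts Cl higher.
For reference (kJ/mol): Cl 349, As 78, Br 325.
So from highest to lowest: Cl > Br > As.

Cl > Br > As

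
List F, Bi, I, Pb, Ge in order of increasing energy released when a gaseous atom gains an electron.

F is in period 2, group 17; Ge is in period 4, group 14; I is in period 5, group 17; Pb is in period 6, group 14; Bi is in period 6, group 15.
Atoms with high Z_eff and room in the valence shell (especially the halogens) have the most exothermic electron affinities.
Here both period and group differ, so the two effects have to be weighed against each other.
Bi > Pb: both are in period 6; the period trend gives Bi the larger value.
Ge > Bi: period and group pull opposite ways; the down-group shift dominates (119 vs 91 kJ/mol).
I > Ge: the two effects oppose for this pair; the across-period effect wins (295 vs 119 kJ/mol).
F > I: F sits above I in group 17, so the down-group effect alone puts F higher.
Approximate values (kJ/mol): F 328, Ge 119, I 295, Pb 35, Bi 91.
So from lowest to highest: Pb < Bi < Ge < I < F.

Pb < Bi < Ge < I < F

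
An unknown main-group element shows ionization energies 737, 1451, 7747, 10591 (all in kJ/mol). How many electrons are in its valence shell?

Look for the largest jump between consecutive ionization energies: IE3/IE2 ≈ 5.3, far larger than any earlier ratio.
That jump marks the point where a core electron is being removed. So the atom has 2 valence electrons.

2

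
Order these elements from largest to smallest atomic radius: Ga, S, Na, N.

Na > Ga > S > N

Radius decreases left→right (rising Z_eff, same n) and increases top→bottom (higher n).
Neither a single period nor a single group — weigh both effects.
S > N: the two effects oppose for this pair; the down-group effect wins (103 vs 71 pm).
Ga > S: both effects reinforce here, so Ga is clearly the larger of the two.
Na > Ga: period and group pull opposite ways; the across-period shift dominates (155 vs 124 pm).
For reference (pm): N 71, Na 155, S 103, Ga 124.
So from largest to smallest: Na > Ga > S > N.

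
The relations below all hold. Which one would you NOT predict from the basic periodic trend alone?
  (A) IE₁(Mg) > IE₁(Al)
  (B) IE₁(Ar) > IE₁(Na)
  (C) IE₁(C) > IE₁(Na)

The general trend: IE₁ increases across a period and decreases down a group.
(A) Mg (period 3, group 2) vs Al (period 3, group 13): the stated order contradicts the simple trend.
(B) Ar (period 3, group 18) vs Na (period 3, group 1): the stated order agrees with the simple trend.
(C) C (period 2, group 14) vs Na (period 3, group 1): the stated order agrees with the simple trend.
The exception is (A): Al's single 3p electron is easier to remove than one from Mg's filled 3s².

(A)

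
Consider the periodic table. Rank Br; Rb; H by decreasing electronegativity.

Electronegativity increases across a period and decreases down a group, tracking effective nuclear charge and atomic size.
These span different periods and groups, so the two trends combine.
H > Rb: H sits above Rb in group 1, so the down-group effect alone puts H higher.
Br > H: period and group pull opposite ways; the across-period shift dominates (2.96 vs 2.20).
For reference (Pauling): H 2.20, Br 2.96, Rb 0.82.
So from highest to lowest: Br > H > Rb.

Br, H, Rb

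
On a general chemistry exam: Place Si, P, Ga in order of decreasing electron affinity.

Si > P > Ga

Si is in period 3, group 14; P is in period 3, group 15; Ga is in period 4, group 13.
EA tends to increase across a period and decrease down a group, though the pattern is less regular than for IE or radius.
Here both period and group differ, so the two effects have to be weighed against each other.
P > Ga: relative to Ga, both the across-period and down-group shifts push P's electron affinity up.
Si > P: this pair runs against the simple trend — see the exception note.
Note the exception: Si has a higher electron affinity than P, contrary to the simple trend — adding an electron to P's half-filled 3p³ is unfavourable, so Si (3p²) has the more exothermic EA.
Approximate values (kJ/mol): Si 134, P 72, Ga 29.
So from highest to lowest: Si > P > Ga.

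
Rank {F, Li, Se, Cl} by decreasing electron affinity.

Li is in period 2, group 1; F is in period 2, group 17; Cl is in period 3, group 17; Se is in period 4, group 16.
EA tends to increase across a period and decrease down a group, though the pattern is less regular than for IE or radius.
Neither a single period nor a single group — weigh both effects.
Se > Li: the two effects oppose for this pair; the across-period effect wins (195 vs 60 kJ/mol).
F > Se: both effects reinforce here, so F is clearly the higher of the two.
Cl > F: this pair runs against the simple trend — see the exception note.
Note the exception: Cl has a higher electron affinity than F, contrary to the simple trend — F's small 2p subshell makes the incoming electron feel strong e⁻–e⁻ repulsion, so Cl actually releases more energy on gaining an electron.
Approximate values (kJ/mol): Li 60, F 328, Cl 349, Se 195.
So from highest to lowest: Cl > F > Se > Li.

Cl > F > Se > Li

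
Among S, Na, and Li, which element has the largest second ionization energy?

After 1 electron has been removed, what remains? S⁺ still has 5 valence electrons; Na⁺ is the bare [Ne] core; Li⁺ is the bare [He] core.
Pulling an electron out of a noble-gas core costs far more than removing a remaining valence electron, so Na and Li sit at the high end of IE_2.
The numbers (kJ/mol): S 2252, Na 4562, Li 7298.
Overall IE_2 order: S < Na < Li.

Li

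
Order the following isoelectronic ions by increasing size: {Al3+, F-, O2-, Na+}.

All of these have 10 electrons, so size is governed by nuclear charge alone: the more protons, the stronger the pull on the same electron cloud, and the smaller the ion.
Nuclear charges: Al3+ (Z=13), Na+ (Z=11), F- (Z=9), O2- (Z=8).
Smallest to largest: Al3+ < Na+ < F- < O2-.

Al3+ < Na+ < F- < O2-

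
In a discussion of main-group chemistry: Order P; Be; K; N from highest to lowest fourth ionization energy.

Be, N, K, P

Consider each +3 ion: P³⁺ still has 2 valence electrons; Be³⁺ is already 1 electron into the core; K³⁺ is already 2 electrons into the core; N³⁺ still has 2 valence electrons.
Usually core removal costs more than valence removal, but here the competition is close: a tightly held n=2 valence electron can cost more to remove than an n=3 core electron, so the actual values have to decide it.
Valence configurations: P³⁺ [Ne]3s², N³⁺ [He]2s².
Tabulated IE_4 (kJ/mol): P 4964, Be 21007, K 5877, N 7475.
Hence IE_4: P < K < N < Be.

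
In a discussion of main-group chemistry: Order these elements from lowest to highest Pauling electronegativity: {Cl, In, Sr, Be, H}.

Sr < Be < In < H < Cl

H is in period 1, group 1; Be is in period 2, group 2; Cl is in period 3, group 17; Sr is in period 5, group 2; In is in period 5, group 13.
Electronegativity increases across a period and decreases down a group, tracking effective nuclear charge and atomic size.
These span different periods and groups, so the two trends combine.
Be > Sr: they share group 2; the group trend gives Be the larger value.
In > Be: the two effects oppose for this pair; the across-period effect wins (1.78 vs 1.57).
H > In: the two effects oppose for this pair; the down-group effect wins (2.20 vs 1.78).
Cl > H: the two effects oppose for this pair; the across-period effect wins (3.16 vs 2.20).
For reference (Pauling): H 2.20, Be 1.57, Cl 3.16, Sr 0.95, In 1.78.
So from lowest to highest: Sr < Be < In < H < Cl.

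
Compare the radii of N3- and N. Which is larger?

N3-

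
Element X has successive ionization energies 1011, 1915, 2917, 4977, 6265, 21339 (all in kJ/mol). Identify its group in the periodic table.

Look for the largest jump between consecutive ionization energies: IE6/IE5 ≈ 3.4, far larger than any earlier ratio.
That jump marks the point where a core electron is being removed. So the atom has 5 valence electrons.
A main-group element with 5 valence electrons is in group 15.

Group 15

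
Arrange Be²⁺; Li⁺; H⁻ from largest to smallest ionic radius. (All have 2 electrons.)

All of these have 2 electrons, so size is governed by nuclear charge alone: the more protons, the stronger the pull on the same electron cloud, and the smaller the ion.
Nuclear charges: Be²⁺ (Z=4), Li⁺ (Z=3), H⁻ (Z=1).
Largest to smallest: H⁻ > Li⁺ > Be²⁺.

H⁻ > Li⁺ > Be²⁺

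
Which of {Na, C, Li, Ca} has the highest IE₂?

Li

After 1 electron has been removed, what remains? Na⁺ is the bare [Ne] core; C⁺ still has 3 valence electrons; Li⁺ is the bare [He] core; Ca⁺ still has 1 valence electron.
Core electrons are held far more tightly than valence electrons, so Na and Li top the IE_2 order.
Valence configurations: C⁺ [He]2s²2p¹, Ca⁺ [Ar]4s¹.
Approximate IE_2 values (kJ/mol): Na 4562, C 2353, Li 7298, Ca 1145.
Putting it together, IE_2: Ca < C < Na < Li.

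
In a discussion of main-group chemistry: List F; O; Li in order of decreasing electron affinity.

F > O > Li

Electron affinity generally becomes more exothermic across a period toward the halogens and less exothermic down a group.
All lie in period 2, so electron affinity increases left to right.
So from highest to lowest: F > O > Li.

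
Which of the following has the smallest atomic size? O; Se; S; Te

O

O is in period 2, group 16; S is in period 3, group 16; Se is in period 4, group 16; Te is in period 5, group 16.
Across a period the added protons contract the valence shell; down a group each new principal shell makes the atom larger.
All are in group 16, so atomic radius increases down the group.
The smallest atomic size among these belongs to O.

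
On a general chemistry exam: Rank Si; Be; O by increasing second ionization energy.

Si < Be < O

IE_2 is the cost of taking one more electron from the +1 cation: Si⁺ still has 3 valence electrons; Be⁺ still has 1 valence electron; O⁺ still has 5 valence electrons.
All are still removing valence electrons, so compare the +1 ions as you would atoms: IE_2 generally rises across a period (higher Z_eff) and falls down a group (larger shell), subject to the usual subshell exceptions.
Valence configurations: Si⁺ [Ne]3s²3p¹, Be⁺ [He]2s¹, O⁺ [He]2s²2p³.
Approximate IE_2 values (kJ/mol): Si 1577, Be 1757, O 3388.
So the second ionization energies run Si < Be < O.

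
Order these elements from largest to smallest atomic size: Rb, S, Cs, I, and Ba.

S is in period 3, group 16; Rb is in period 5, group 1; I is in period 5, group 17; Cs is in period 6, group 1; Ba is in period 6, group 2.
Atomic radius shrinks across a period as nuclear charge pulls the same shell inward, and grows down a group as new shells are added.
Neither a single period nor a single group — weigh both effects.
I > S: period and group pull opposite ways; the down-group shift dominates (133 vs 103 pm).
Ba > I: relative to I, both the across-period and down-group shifts push Ba's atomic radius up.
Rb > Ba: the two effects oppose for this pair; the across-period effect wins (210 vs 196 pm).
Cs > Rb: Cs sits below Rb in group 1, so the down-group effect alone puts Cs larger.
Tabulated atomic radius (pm): S 103, Rb 210, I 133, Cs 232, Ba 196.
So from largest to smallest: Cs > Rb > Ba > I > S.

Cs, Rb, Ba, I, S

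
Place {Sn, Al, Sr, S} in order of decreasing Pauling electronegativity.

S > Sn > Al > Sr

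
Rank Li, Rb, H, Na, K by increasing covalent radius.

H is in period 1, group 1; Li is in period 2, group 1; Na is in period 3, group 1; K is in period 4, group 1; Rb is in period 5, group 1.
Moving right in a period, electrons are added to the same shell under a stronger nuclear pull, so atoms get smaller; moving down, a new shell is opened and atoms get larger.
All are in group 1, so atomic radius increases down the group.
So from smallest to largest: H < Li < Na < K < Rb.

H < Li < Na < K < Rb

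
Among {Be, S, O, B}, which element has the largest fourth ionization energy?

B

IE_4 is the cost of taking one more electron from the +3 cation: Be³⁺ is already 1 electron into the core; S³⁺ still has 3 valence electrons; O³⁺ still has 3 valence electrons; B³⁺ is the bare [He] core.
Breaking into a closed-shell core is much more expensive than removing a leftover valence electron — Be and B have the largest IE_4 here.
Valence configurations: S³⁺ [Ne]3s²3p¹, O³⁺ [He]2s²2p¹.
Tabulated IE_4 (kJ/mol): Be 21007, S 4556, O 7469, B 25026.
Hence IE_4: S < O < Be < B.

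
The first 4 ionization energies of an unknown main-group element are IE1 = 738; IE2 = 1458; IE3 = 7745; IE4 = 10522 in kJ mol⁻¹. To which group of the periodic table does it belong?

Group 2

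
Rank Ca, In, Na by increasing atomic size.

In < Na < Ca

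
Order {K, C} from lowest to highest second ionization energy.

C < K

Consider each +1 ion: K⁺ is the bare [Ar] core; C⁺ still has 3 valence electrons.
Core electrons are held far more tightly than valence electrons, so K tops the IE_2 order.
The numbers (kJ/mol): K 3052, C 2353.
Hence IE_2: C < K.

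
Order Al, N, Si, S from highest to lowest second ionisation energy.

N, S, Al, Si

Consider each +1 ion: Al⁺ still has 2 valence electrons; N⁺ still has 4 valence electrons; Si⁺ still has 3 valence electrons; S⁺ still has 5 valence electrons.
All are still removing valence electrons, so compare the +1 ions as you would atoms: IE_2 generally rises across a period (higher Z_eff) and falls down a group (larger shell), subject to the usual subshell exceptions.
Valence configurations: Al⁺ [Ne]3s², N⁺ [He]2s²2p², Si⁺ [Ne]3s²3p¹, S⁺ [Ne]3s²3p³.
Si⁺ loses a lone 3p electron whereas Al⁺ must break into a filled 3s² pair, so IE_2(Al) > IE_2(Si) even though Si has the higher nuclear charge.
Approximate IE_2 values (kJ/mol): Al 1817, N 2856, Si 1577, S 2252.
So the second ionization energies run Si < Al < S < N.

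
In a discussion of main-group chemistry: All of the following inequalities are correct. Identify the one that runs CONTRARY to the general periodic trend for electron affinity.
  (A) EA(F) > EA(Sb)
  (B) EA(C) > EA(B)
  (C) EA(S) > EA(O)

The general trend: electron affinity increases across a period and decreases down a group.
(A) F (period 2, group 17) vs Sb (period 5, group 15): the stated order agrees with the simple trend.
(B) C (period 2, group 14) vs B (period 2, group 13): the stated order agrees with the simple trend.
(C) S (period 3, group 16) vs O (period 2, group 16): the stated order contradicts the simple trend.
The exception is (C): the compact 2p subshell of O repels the added electron more than S's larger 3p does.

(C)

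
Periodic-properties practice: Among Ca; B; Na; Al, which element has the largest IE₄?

B

IE_4 is the cost of taking one more electron from the +3 cation: Ca³⁺ is already 1 electron into the core; B³⁺ is the bare [He] core; Na³⁺ is already 2 electrons into the core; Al³⁺ is the bare [Ne] core.
All of these are removing an electron from a noble-gas core or deeper; the smaller core (lower principal quantum number) is held far more tightly, and within a period the higher nuclear charge binds the same core more tightly.
The numbers (kJ/mol): Ca 6491, B 25026, Na 9543, Al 11577.
Overall IE_4 order: Ca < Na < Al < B.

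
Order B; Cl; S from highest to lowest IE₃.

After 2 electrons have been removed, what remains? B²⁺ still has 1 valence electron; Cl²⁺ still has 5 valence electrons; S²⁺ still has 4 valence electrons.
All are still removing valence electrons, so compare the +2 ions as you would atoms: IE_3 generally rises across a period (higher Z_eff) and falls down a group (larger shell), subject to the usual subshell exceptions.
Valence configurations: B²⁺ [He]2s¹, Cl²⁺ [Ne]3s²3p³, S²⁺ [Ne]3s²3p².
The numbers (kJ/mol): B 3660, Cl 3822, S 3357.
Overall IE_3 order: S < B < Cl.

Cl > B > S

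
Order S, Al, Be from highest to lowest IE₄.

Be > Al > S

After 3 electrons have been removed, what remains? S³⁺ still has 3 valence electrons; Al³⁺ is the bare [Ne] core; Be³⁺ is already 1 electron into the core.
Core electrons are held far more tightly than valence electrons, so Al and Be top the IE_4 order.
Tabulated IE_4 (kJ/mol): S 4556, Al 11577, Be 21007.
Putting it together, IE_4: S < Al < Be.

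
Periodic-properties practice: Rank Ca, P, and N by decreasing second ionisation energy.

N > P > Ca

Consider each +1 ion: Ca⁺ still has 1 valence electron; P⁺ still has 4 valence electrons; N⁺ still has 4 valence electrons.
All are still removing valence electrons, so compare the +1 ions as you would atoms: IE_2 generally rises across a period (higher Z_eff) and falls down a group (larger shell), subject to the usual subshell exceptions.
Valence configurations: Ca⁺ [Ar]4s¹, P⁺ [Ne]3s²3p², N⁺ [He]2s²2p².
Tabulated IE_2 (kJ/mol): Ca 1145, P 1907, N 2856.
Overall IE_2 order: Ca < P < N.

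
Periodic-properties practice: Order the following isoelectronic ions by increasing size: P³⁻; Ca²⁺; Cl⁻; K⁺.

Ca²⁺, K⁺, Cl⁻, P³⁻

All of these have 18 electrons, so size is governed by nuclear charge alone: the more protons, the stronger the pull on the same electron cloud, and the smaller the ion.
Nuclear charges: Ca²⁺ (Z=20), K⁺ (Z=19), Cl⁻ (Z=17), P³⁻ (Z=15).
Smallest to largest: Ca²⁺ < K⁺ < Cl⁻ < P³⁻.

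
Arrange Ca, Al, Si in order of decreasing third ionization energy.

Ca > Si > Al

Consider each +2 ion: Ca²⁺ is the bare [Ar] core; Al²⁺ still has 1 valence electron; Si²⁺ still has 2 valence electrons.
Breaking into a closed-shell core is much more expensive than removing a leftover valence electron — Ca has the largest IE_3 here.
Valence configurations: Al²⁺ [Ne]3s¹, Si²⁺ [Ne]3s².
Tabulated IE_3 (kJ/mol): Ca 4912, Al 2745, Si 3232.
So the third ionization energies run Al < Si < Ca.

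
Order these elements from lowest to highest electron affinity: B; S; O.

B is in period 2, group 13; O is in period 2, group 16; S is in period 3, group 16.
Electron affinity generally becomes more exothermic across a period toward the halogens and less exothermic down a group.
These span different periods and groups, so the two trends combine.
O > B: O lies to the right of B in period 2, so the across-period effect alone puts O higher.
S > O: this pair runs against the simple trend — see the exception note.
Note the exception: S has a higher electron affinity than O, contrary to the simple trend — the compact 2p subshell of O repels the added electron more than S's larger 3p does.
For reference (kJ/mol): B 27, O 141, S 200.
So from lowest to highest: B < O < S.

B, O, S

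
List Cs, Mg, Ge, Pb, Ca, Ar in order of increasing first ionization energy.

Cs, Ca, Pb, Mg, Ge, Ar

Mg is in period 3, group 2; Ar is in period 3, group 18; Ca is in period 4, group 2; Ge is in period 4, group 14; Cs is in period 6, group 1; Pb is in period 6, group 14.
First ionization energy rises across a period (greater Z_eff holds electrons more tightly) and falls down a group (valence electrons are farther from the nucleus).
Neither a single period nor a single group — weigh both effects.
Ca > Cs: relative to Cs, both the across-period and down-group shifts push Ca's first ionization energy up.
Pb > Ca: the two effects oppose for this pair; the across-period effect wins (716 vs 590 kJ/mol).
Mg > Pb: period and group pull opposite ways; the down-group shift dominates (738 vs 716 kJ/mol).
Ge > Mg: the two effects oppose for this pair; the across-period effect wins (762 vs 738 kJ/mol).
Ar > Ge: both effects reinforce here, so Ar is clearly the higher of the two.
Tabulated first ionization energy (kJ/mol): Mg 738, Ar 1521, Ca 590, Ge 762, Cs 376, Pb 716.
So from lowest to highest: Cs < Ca < Pb < Mg < Ge < Ar.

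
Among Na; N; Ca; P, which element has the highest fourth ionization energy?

Na

The fourth ionization energy removes an electron from the +3 ion. For each element: Na³⁺ is already 2 electrons into the core; N³⁺ still has 2 valence electrons; Ca³⁺ is already 1 electron into the core; P³⁺ still has 2 valence electrons.
Usually core removal costs more than valence removal, but here the competition is close: a tightly held n=2 valence electron can cost more to remove than an n=3 core electron, so the actual values have to decide it.
Valence configurations: N³⁺ [He]2s², P³⁺ [Ne]3s².
Tabulated IE_4 (kJ/mol): Na 9543, N 7475, Ca 6491, P 4964.
So the fourth ionization energies run P < Ca < N < Na.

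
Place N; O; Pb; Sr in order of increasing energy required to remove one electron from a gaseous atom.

Sr, Pb, O, N

N is in period 2, group 15; O is in period 2, group 16; Sr is in period 5, group 2; Pb is in period 6, group 14.
IE₁ increases left→right with effective nuclear charge and decreases top→bottom as the valence shell moves farther out.
Here both period and group differ, so the two effects have to be weighed against each other.
Pb > Sr: the two effects oppose for this pair; the across-period effect wins (716 vs 550 kJ/mol).
O > Pb: both effects reinforce here, so O is clearly the higher of the two.
N > O: this pair runs against the simple trend — see the exception note.
Note the exception: N has a higher first ionization energy than O, contrary to the simple trend — pairing an electron in O's 2p⁴ costs repulsion energy, so O ionizes more easily than half-filled N (2p³).
Tabulated first ionization energy (kJ/mol): N 1402, O 1314, Sr 550, Pb 716.
So from lowest to highest: Sr < Pb < O < N.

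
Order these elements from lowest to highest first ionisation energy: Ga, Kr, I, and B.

Ga < B < I < Kr

Across a period the outer electron is held more tightly (higher IE₁); down a group it sits in a higher shell, more shielded, and comes off more easily.
Here both period and group differ, so the two effects have to be weighed against each other.
B > Ga: B sits above Ga in group 13, so the down-group effect alone puts B higher.
I > B: period and group pull opposite ways; the across-period shift dominates (1008 vs 801 kJ/mol).
Kr > I: both effects reinforce here, so Kr is clearly the higher of the two.
Tabulated first ionization energy (kJ/mol): B 801, Ga 579, Kr 1351, I 1008.
So from lowest to highest: Ga < B < I < Kr.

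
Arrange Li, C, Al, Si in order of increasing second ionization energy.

Si, Al, C, Li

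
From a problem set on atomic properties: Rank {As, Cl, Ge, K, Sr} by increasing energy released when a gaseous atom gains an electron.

Cl is in period 3, group 17; K is in period 4, group 1; Ge is in period 4, group 14; As is in period 4, group 15; Sr is in period 5, group 2.
Atoms with high Z_eff and room in the valence shell (especially the halogens) have the most exothermic electron affinities.
Neither a single period nor a single group — weigh both effects.
K > Sr: the two effects oppose for this pair; the down-group effect wins (48 vs 5 kJ/mol).
As > K: As lies to the right of K in period 4, so the across-period effect alone puts As higher.
Ge > As: this pair runs against the simple trend — see the exception note.
Cl > Ge: relative to Ge, both the across-period and down-group shifts push Cl's electron affinity up.
Note the exception: Ge has a higher electron affinity than As, contrary to the simple trend — adding an electron to As's half-filled 4p³ is unfavourable, so Ge (4p²) has the more exothermic EA.
For reference (kJ/mol): Cl 349, K 48, Ge 119, As 78, Sr 5.
So from lowest to highest: Sr < K < As < Ge < Cl.

Sr, K, As, Ge, Cl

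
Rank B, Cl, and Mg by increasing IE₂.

Mg < Cl < B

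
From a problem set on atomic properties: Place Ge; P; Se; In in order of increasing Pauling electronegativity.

P is in period 3, group 15; Ge is in period 4, group 14; Se is in period 4, group 16; In is in period 5, group 13.
EN rises left→right (higher Z_eff, smaller atoms) and falls top→bottom (larger, more shielded atoms).
Here both period and group differ, so the two effects have to be weighed against each other.
Ge > In: both effects reinforce here, so Ge is clearly the higher of the two.
P > Ge: both effects reinforce here, so P is clearly the higher of the two.
Se > P: period and group pull opposite ways; the across-period shift dominates (2.55 vs 2.19).
Tabulated electronegativity (Pauling): P 2.19, Ge 2.01, Se 2.55, In 1.78.
So from lowest to highest: In < Ge < P < Se.

In, Ge, P, Se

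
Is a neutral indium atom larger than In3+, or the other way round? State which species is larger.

Forming In3+ removes 3 electrons from In. Fewer electrons for the same nuclear charge means less shielding and a higher Z_eff on the remaining electrons, and for main-group metals the entire outer shell is lost.
A cation is smaller than its parent atom: In3+ < In.

In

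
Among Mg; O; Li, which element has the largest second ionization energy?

Li

IE_2 is the cost of taking one more electron from the +1 cation: Mg⁺ still has 1 valence electron; O⁺ still has 5 valence electrons; Li⁺ is the bare [He] core.
Breaking into a closed-shell core is much more expensive than removing a leftover valence electron — Li has the largest IE_2 here.
Valence configurations: Mg⁺ [Ne]3s¹, O⁺ [He]2s²2p³.
Approximate IE_2 values (kJ/mol): Mg 1451, O 3388, Li 7298.
Overall IE_2 order: Mg < O < Li.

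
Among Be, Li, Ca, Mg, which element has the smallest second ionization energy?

Ca

Consider each +1 ion: Be⁺ still has 1 valence electron; Li⁺ is the bare [He] core; Ca⁺ still has 1 valence electron; Mg⁺ still has 1 valence electron.
Core electrons are held far more tightly than valence electrons, so Li tops the IE_2 order.
Valence configurations: Be⁺ [He]2s¹, Ca⁺ [Ar]4s¹, Mg⁺ [Ne]3s¹.
Approximate IE_2 values (kJ/mol): Be 1757, Li 7298, Ca 1145, Mg 1451.
Putting it together, IE_2: Ca < Mg < Be < Li.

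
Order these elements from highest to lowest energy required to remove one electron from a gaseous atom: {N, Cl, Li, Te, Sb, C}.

N > Cl > C > Te > Sb > Li

Removing the outermost electron gets harder across a period and easier down a group.
These span different periods and groups, so the two trends combine.
Sb > Li: period and group pull opposite ways; the across-period shift dominates (831 vs 520 kJ/mol).
Te > Sb: Te lies to the right of Sb in period 5, so the across-period effect alone puts Te higher.
C > Te: period and group pull opposite ways; the down-group shift dominates (1086 vs 869 kJ/mol).
Cl > C: period and group pull opposite ways; the across-period shift dominates (1251 vs 1086 kJ/mol).
N > Cl: the two effects oppose for this pair; the down-group effect wins (1402 vs 1251 kJ/mol).
Approximate values (kJ/mol): Li 520, C 1086, N 1402, Cl 1251, Sb 831, Te 869.
So from highest to lowest: N > Cl > C > Te > Sb > Li.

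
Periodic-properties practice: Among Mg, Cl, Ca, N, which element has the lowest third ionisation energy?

Cl

Consider each +2 ion: Mg²⁺ is the bare [Ne] core; Cl²⁺ still has 5 valence electrons; Ca²⁺ is the bare [Ar] core; N²⁺ still has 3 valence electrons.
Pulling an electron out of a noble-gas core costs far more than removing a remaining valence electron, so Ca and Mg sit at the high end of IE_3.
Valence configurations: Cl²⁺ [Ne]3s²3p³, N²⁺ [He]2s²2p¹.
The numbers (kJ/mol): Mg 7733, Cl 3822, Ca 4912, N 4578.
Putting it together, IE_3: Cl < N < Ca < Mg.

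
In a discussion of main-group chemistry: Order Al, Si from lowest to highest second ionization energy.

Consider each +1 ion: Al⁺ still has 2 valence electrons; Si⁺ still has 3 valence electrons.
All are still removing valence electrons, so compare the +1 ions as you would atoms: IE_2 generally rises across a period (higher Z_eff) and falls down a group (larger shell), subject to the usual subshell exceptions.
Valence configurations: Al⁺ [Ne]3s², Si⁺ [Ne]3s²3p¹.
Si⁺ loses a lone 3p electron whereas Al⁺ must break into a filled 3s² pair, so IE_2(Al) > IE_2(Si) even though Si has the higher nuclear charge.
The numbers (kJ/mol): Al 1817, Si 1577.
So the second ionization energies run Si < Al.

Si < Al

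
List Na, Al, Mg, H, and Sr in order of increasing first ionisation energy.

Na < Sr < Al < Mg < H

H is in period 1, group 1; Na is in period 3, group 1; Mg is in period 3, group 2; Al is in period 3, group 13; Sr is in period 5, group 2.
First ionization energy rises across a period (greater Z_eff holds electrons more tightly) and falls down a group (valence electrons are farther from the nucleus).
Neither a single period nor a single group — weigh both effects.
Sr > Na: the two effects oppose for this pair; the across-period effect wins (550 vs 496 kJ/mol).
Al > Sr: both effects reinforce here, so Al is clearly the higher of the two.
Mg > Al: this pair runs against the simple trend — see the exception note.
H > Mg: period and group pull opposite ways; the down-group shift dominates (1312 vs 738 kJ/mol).
Note the exception: Mg has a higher first ionization energy than Al, contrary to the simple trend — Al's single 3p electron is easier to remove than one from Mg's filled 3s².
Approximate values (kJ/mol): H 1312, Na 496, Mg 738, Al 578, Sr 550.
So from lowest to highest: Na < Sr < Al < Mg < H.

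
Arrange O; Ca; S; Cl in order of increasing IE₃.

S < Cl < Ca < O

Consider each +2 ion: O²⁺ still has 4 valence electrons; Ca²⁺ is the bare [Ar] core; S²⁺ still has 4 valence electrons; Cl²⁺ still has 5 valence electrons.
Usually core removal costs more than valence removal, but here the competition is close: a tightly held n=2 valence electron can cost more to remove than an n=3 core electron, so the actual values have to decide it.
Valence configurations: O²⁺ [He]2s²2p², S²⁺ [Ne]3s²3p², Cl²⁺ [Ne]3s²3p³.
The numbers (kJ/mol): O 5300, Ca 4912, S 3357, Cl 3822.
So the third ionization energies run S < Cl < Ca < O.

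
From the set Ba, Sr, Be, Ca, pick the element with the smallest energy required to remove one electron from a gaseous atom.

Ba

Be is in period 2, group 2; Ca is in period 4, group 2; Sr is in period 5, group 2; Ba is in period 6, group 2.
Across a period the outer electron is held more tightly (higher IE₁); down a group it sits in a higher shell, more shielded, and comes off more easily.
All are in group 2, so first ionization energy increases up the group.
The smallest energy required to remove one electron from a gaseous atom among these belongs to Ba.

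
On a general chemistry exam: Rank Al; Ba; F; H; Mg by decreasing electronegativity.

F > H > Al > Mg > Ba

Electronegativity increases across a period and decreases down a group, tracking effective nuclear charge and atomic size.
Neither a single period nor a single group — weigh both effects.
Mg > Ba: Mg sits above Ba in group 2, so the down-group effect alone puts Mg higher.
Al > Mg: Al lies to the right of Mg in period 3, so the across-period effect alone puts Al higher.
H > Al: the two effects oppose for this pair; the down-group effect wins (2.20 vs 1.61).
F > H: period and group pull opposite ways; the across-period shift dominates (3.98 vs 2.20).
Approximate values (Pauling): H 2.20, F 3.98, Mg 1.31, Al 1.61, Ba 0.89.
So from highest to lowest: F > H > Al > Mg > Ba.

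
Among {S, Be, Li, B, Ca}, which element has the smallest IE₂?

Consider each +1 ion: S⁺ still has 5 valence electrons; Be⁺ still has 1 valence electron; Li⁺ is the bare [He] core; B⁺ still has 2 valence electrons; Ca⁺ still has 1 valence electron.
Breaking into a closed-shell core is much more expensive than removing a leftover valence electron — Li has the largest IE_2 here.
Valence configurations: S⁺ [Ne]3s²3p³, Be⁺ [He]2s¹, B⁺ [He]2s², Ca⁺ [Ar]4s¹.
Approximate IE_2 values (kJ/mol): S 2252, Be 1757, Li 7298, B 2427, Ca 1145.
Hence IE_2: Ca < Be < S < B < Li.

Ca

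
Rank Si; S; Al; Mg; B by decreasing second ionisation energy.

B, S, Al, Si, Mg

IE_2 is the cost of taking one more electron from the +1 cation: Si⁺ still has 3 valence electrons; S⁺ still has 5 valence electrons; Al⁺ still has 2 valence electrons; Mg⁺ still has 1 valence electron; B⁺ still has 2 valence electrons.
All are still removing valence electrons, so compare the +1 ions as you would atoms: IE_2 generally rises across a period (higher Z_eff) and falls down a group (larger shell), subject to the usual subshell exceptions.
Valence configurations: Si⁺ [Ne]3s²3p¹, S⁺ [Ne]3s²3p³, Al⁺ [Ne]3s², Mg⁺ [Ne]3s¹, B⁺ [He]2s².
Si⁺ loses a lone 3p electron whereas Al⁺ must break into a filled 3s² pair, so IE_2(Al) > IE_2(Si) even though Si has the higher nuclear charge.
Approximate IE_2 values (kJ/mol): Si 1577, S 2252, Al 1817, Mg 1451, B 2427.
Overall IE_2 order: Mg < Si < Al < S < B.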